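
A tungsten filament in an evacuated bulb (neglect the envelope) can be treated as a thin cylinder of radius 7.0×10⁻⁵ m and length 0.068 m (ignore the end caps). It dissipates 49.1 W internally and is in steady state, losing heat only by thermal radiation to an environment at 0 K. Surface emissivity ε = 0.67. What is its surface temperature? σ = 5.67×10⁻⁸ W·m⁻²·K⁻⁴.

Steady state: internal power = radiated power, P = εσA T⁴.
Radiating area A = 2πrL = 2.991×10⁻⁵ m².
T⁴ = P/(εσA) = 49.1/(0.67·5.67×10⁻⁸·2.991×10⁻⁵) = 4.322×10¹³ K⁴.
T = (4.322×10¹³)^(1/4).

T ≈ 2560 K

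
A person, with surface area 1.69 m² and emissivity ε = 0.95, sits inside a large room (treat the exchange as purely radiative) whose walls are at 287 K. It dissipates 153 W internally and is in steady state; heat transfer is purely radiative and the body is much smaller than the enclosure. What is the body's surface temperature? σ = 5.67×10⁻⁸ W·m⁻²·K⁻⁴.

For a small grey body in a large enclosure, net radiated power = εσA(T⁴ − T_w⁴).
Steady state: P = εσA(T⁴ − T_w⁴) with A = 1.69 m².
T⁴ = P/(εσA) + T_w⁴ = 153/(0.95·5.67×10⁻⁸·1.690) + (287)⁴
    = 1.681×10⁹ + 6.785×10⁹ = 8.465×10⁹ K⁴.

T ≈ 303 K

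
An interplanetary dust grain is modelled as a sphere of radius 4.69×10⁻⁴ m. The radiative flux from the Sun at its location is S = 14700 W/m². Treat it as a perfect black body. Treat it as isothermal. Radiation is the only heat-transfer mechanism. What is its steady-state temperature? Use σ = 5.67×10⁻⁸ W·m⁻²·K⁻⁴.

T ≈ 505 K

At equilibrium, absorbed power = emitted power.
Absorbing cross-section = πr² = 6.910×10⁻⁷ m²; emitting surface = 4πr² = 2.764×10⁻⁶ m² (ratio 4).
S·A_cross = εσ·A_surf·T⁴  ⇒  T⁴ = S/(4σ).
T⁴ = 1.00·14700/(4·5.67×10⁻⁸) = 6.481×10¹⁰ K⁴.
T = (6.481×10¹⁰)^(1/4).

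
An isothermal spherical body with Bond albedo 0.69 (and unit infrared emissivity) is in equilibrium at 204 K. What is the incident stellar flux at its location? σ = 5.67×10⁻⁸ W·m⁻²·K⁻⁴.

S ≈ 1270 W/m²

(1−a)S·πr² = σ·4πr²·T⁴ ⇒ S = 4σT⁴/(1−a).
S = 4·5.67×10⁻⁸·1.732×10⁹/0.310.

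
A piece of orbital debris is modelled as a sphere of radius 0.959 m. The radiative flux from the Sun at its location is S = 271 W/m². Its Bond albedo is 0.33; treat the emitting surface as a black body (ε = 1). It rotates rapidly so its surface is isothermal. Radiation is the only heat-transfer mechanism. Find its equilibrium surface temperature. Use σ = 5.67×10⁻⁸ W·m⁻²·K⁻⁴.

T ≈ 168 K

At equilibrium, absorbed power = emitted power.
Absorbing cross-section = πr² = 2.889 m²; emitting surface = 4πr² = 11.56 m² (ratio 4).
(1−a)S·A_cross = εσ·A_surf·T⁴  ⇒  T⁴ = (1−a)S/(4σ).
T⁴ = 0.670·271/(4·5.67×10⁻⁸) = 8.006×10⁸ K⁴.
T = (8.006×10⁸)^(1/4).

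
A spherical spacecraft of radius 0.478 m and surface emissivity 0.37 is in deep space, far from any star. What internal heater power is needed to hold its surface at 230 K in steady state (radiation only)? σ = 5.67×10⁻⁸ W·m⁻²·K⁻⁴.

P = εσ·4πr²·T⁴.
4πr² = 2.871 m²; T⁴ = 2.798×10⁹ K⁴.
P = 0.37·5.67×10⁻⁸·2.871·2.798×10⁹.

P ≈ 169 W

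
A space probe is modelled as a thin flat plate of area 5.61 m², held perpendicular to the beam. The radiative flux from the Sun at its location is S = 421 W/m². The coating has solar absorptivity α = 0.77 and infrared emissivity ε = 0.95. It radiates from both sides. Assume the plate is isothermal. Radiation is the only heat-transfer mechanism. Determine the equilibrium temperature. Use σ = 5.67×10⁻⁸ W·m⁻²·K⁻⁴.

T ≈ 234 K

At equilibrium, absorbed power = emitted power.
Absorbing cross-section = A = 5.610 m²; emitting surface = 2A = 11.22 m² (ratio 2).
αS·A_cross = εσ·A_surf·T⁴  ⇒  T⁴ = αS/(ε·2σ).
T⁴ = 0.770·421/(0.95·2·5.67×10⁻⁸) = 3.009×10⁹ K⁴.
T = (3.009×10⁹)^(1/4).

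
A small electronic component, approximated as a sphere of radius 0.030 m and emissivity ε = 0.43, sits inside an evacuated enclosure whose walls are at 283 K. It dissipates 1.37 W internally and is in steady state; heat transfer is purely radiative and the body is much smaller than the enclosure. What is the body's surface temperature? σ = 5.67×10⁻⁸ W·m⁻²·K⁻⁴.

T ≈ 327 K

For a small grey body in a large enclosure, net radiated power = εσA(T⁴ − T_w⁴).
Steady state: P = εσA(T⁴ − T_w⁴) with A = 4πr² = 0.01131 m².
T⁴ = P/(εσA) + T_w⁴ = 1.37/(0.43·5.67×10⁻⁸·0.01131) + (283)⁴
    = 4.968×10⁹ + 6.414×10⁹ = 1.138×10¹⁰ K⁴.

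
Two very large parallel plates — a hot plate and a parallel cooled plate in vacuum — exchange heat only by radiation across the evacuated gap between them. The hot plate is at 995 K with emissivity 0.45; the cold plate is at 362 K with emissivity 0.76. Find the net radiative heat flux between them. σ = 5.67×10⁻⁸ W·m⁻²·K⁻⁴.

q ≈ 21500 W/m²

For two infinite grey parallel plates, q = σ(T₁⁴ − T₂⁴)/(1/ε₁ + 1/ε₂ − 1).
T₁⁴ − T₂⁴ = 9.801×10¹¹ − 1.717×10¹⁰ = 9.630×10¹¹ K⁴.
1/ε₁ + 1/ε₂ − 1 = 2.222 + 1.316 − 1 = 2.538.
q = 5.67×10⁻⁸ × 9.630×10¹¹ / 2.538.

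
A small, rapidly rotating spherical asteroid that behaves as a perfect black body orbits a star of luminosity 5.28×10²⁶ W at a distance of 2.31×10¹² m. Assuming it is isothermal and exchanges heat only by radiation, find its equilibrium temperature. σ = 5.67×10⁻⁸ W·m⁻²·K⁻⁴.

T ≈ 76.8 K

First find the stellar flux at distance d: S = L/(4πd²) = 5.28×10²⁶/(4π·(2.31×10¹²)²) = 7.874 W/m².
For an isothermal sphere, absorbed (1−a)S·πr² = emitted σ·4πr²·T⁴, so T⁴ = (1−a)S/(4σ).
T⁴ = 1.00·7.874/(4·5.67×10⁻⁸) = 3.472×10⁷ K⁴.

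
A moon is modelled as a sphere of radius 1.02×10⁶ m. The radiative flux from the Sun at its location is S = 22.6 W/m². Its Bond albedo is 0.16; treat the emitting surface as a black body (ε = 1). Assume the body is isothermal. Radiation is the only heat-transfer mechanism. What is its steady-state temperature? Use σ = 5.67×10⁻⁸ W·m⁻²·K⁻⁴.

T ≈ 95.7 K

At equilibrium, absorbed power = emitted power.
Absorbing cross-section = πr² = 3.269×10¹² m²; emitting surface = 4πr² = 1.307×10¹³ m² (ratio 4).
(1−a)S·A_cross = εσ·A_surf·T⁴  ⇒  T⁴ = (1−a)S/(4σ).
T⁴ = 0.840·22.6/(4·5.67×10⁻⁸) = 8.370×10⁷ K⁴.
T = (8.370×10⁷)^(1/4).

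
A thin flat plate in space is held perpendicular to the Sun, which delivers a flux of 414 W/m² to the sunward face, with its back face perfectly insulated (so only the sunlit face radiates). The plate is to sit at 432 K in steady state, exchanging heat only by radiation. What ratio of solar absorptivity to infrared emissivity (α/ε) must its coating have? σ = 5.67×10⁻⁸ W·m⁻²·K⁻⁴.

α/ε ≈ 4.77

Balance: αS·A = εσ·1A·T⁴ ⇒ α/ε = σT⁴/S.
α/ε = 5.67×10⁻⁸·(432)⁴/414 = 5.67×10⁻⁸·3.483×10¹⁰/414.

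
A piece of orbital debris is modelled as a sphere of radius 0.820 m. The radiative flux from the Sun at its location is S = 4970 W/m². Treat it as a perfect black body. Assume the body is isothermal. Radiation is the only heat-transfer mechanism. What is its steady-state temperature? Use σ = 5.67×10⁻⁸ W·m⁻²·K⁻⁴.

T ≈ 385 K

At equilibrium, absorbed power = emitted power.
Absorbing cross-section = πr² = 2.112 m²; emitting surface = 4πr² = 8.450 m² (ratio 4).
S·A_cross = εσ·A_surf·T⁴  ⇒  T⁴ = S/(4σ).
T⁴ = 1.00·4970/(4·5.67×10⁻⁸) = 2.191×10¹⁰ K⁴.
T = (2.191×10¹⁰)^(1/4).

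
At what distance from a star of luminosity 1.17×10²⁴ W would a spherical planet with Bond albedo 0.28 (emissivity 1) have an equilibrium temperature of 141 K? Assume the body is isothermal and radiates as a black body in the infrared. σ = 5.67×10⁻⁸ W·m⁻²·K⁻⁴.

d ≈ 2.73×10¹⁰ m

For an isothermal black-emitting sphere, (1−a)S·πr² = σ·4πr²·T⁴ ⇒ S = 4σT⁴/(1−a).
S = 4·5.67×10⁻⁸·(141)⁴/0.720 = 124.5 W/m².
Flux falls as S = L/(4πd²), so d = √(L/(4πS)) = √(1.17×10²⁴/(4π·124.5)).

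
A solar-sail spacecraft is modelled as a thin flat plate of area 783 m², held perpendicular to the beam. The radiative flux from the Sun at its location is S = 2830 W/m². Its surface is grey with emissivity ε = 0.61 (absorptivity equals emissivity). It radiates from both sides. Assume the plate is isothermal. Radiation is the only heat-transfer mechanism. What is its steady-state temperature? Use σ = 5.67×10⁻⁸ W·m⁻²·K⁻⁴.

T ≈ 397 K

At equilibrium, absorbed power = emitted power.
Absorbing cross-section = A = 783.0 m²; emitting surface = 2A = 1566 m² (ratio 2).
εS·A_cross = εσ·A_surf·T⁴  ⇒  T⁴ = S/(2σ)   (ε cancels).
T⁴ = 2830/(2·5.67×10⁻⁸) = 2.496×10¹⁰ K⁴.
T = (2.496×10¹⁰)^(1/4).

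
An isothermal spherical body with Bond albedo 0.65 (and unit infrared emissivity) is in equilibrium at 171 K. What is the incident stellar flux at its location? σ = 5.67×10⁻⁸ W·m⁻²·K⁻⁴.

(1−a)S·πr² = σ·4πr²·T⁴ ⇒ S = 4σT⁴/(1−a).
S = 4·5.67×10⁻⁸·8.550×10⁸/0.350.

S ≈ 554 W/m²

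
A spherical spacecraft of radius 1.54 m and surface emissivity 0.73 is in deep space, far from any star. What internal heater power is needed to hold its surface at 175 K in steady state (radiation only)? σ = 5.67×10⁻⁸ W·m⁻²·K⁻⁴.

P ≈ 1160 W

P = εσ·4πr²·T⁴.
4πr² = 29.80 m²; T⁴ = 9.379×10⁸ K⁴.
P = 0.73·5.67×10⁻⁸·29.80·9.379×10⁸.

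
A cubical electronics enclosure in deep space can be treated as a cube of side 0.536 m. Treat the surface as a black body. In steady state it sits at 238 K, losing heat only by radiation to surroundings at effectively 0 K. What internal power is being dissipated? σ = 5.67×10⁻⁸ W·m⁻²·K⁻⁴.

Steady state: P = εσA T⁴.
A = 6L² = 1.724 m²; T⁴ = (238)⁴ = 3.209×10⁹ K⁴.
P = 1.0 × 5.67×10⁻⁸ × 1.724 × 3.209×10⁹.

P ≈ 314 W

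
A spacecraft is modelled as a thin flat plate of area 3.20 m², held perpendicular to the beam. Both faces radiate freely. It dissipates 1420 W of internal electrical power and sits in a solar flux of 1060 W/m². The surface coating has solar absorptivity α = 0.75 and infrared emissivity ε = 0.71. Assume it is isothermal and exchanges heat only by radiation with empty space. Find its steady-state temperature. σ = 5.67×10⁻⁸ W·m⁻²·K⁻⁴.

T ≈ 352 K

At steady state, absorbed solar power + internal power = radiated power.
Absorbed: α·S·A_cross = 0.75·1060·3.200 = 2544 W (cross-section A).
Total input = 2544 + 1420 = 3964 W.
Radiated: εσ·A_surf·T⁴ with A_surf = 2A = 6.400 m².
T⁴ = 3964/(0.71·5.67×10⁻⁸·6.400) = 1.539×10¹⁰ K⁴.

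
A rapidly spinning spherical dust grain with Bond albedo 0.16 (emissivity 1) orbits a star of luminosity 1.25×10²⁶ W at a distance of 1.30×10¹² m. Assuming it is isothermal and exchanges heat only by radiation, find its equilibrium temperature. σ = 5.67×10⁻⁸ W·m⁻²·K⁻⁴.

First find the stellar flux at distance d: S = L/(4πd²) = 1.25×10²⁶/(4π·(1.30×10¹²)²) = 5.886 W/m².
For an isothermal sphere, absorbed (1−a)S·πr² = emitted σ·4πr²·T⁴, so T⁴ = (1−a)S/(4σ).
T⁴ = 0.840·5.886/(4·5.67×10⁻⁸) = 2.180×10⁷ K⁴.

T ≈ 68.3 K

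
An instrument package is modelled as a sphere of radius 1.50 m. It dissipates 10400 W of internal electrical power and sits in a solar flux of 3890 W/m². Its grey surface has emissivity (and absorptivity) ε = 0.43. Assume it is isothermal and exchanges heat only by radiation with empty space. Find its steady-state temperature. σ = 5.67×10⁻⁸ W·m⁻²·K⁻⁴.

At steady state, absorbed solar power + internal power = radiated power.
Absorbed: α·S·A_cross = 0.43·3890·7.069 = 11820 W (cross-section πr²).
Total input = 11820 + 10400 = 22220 W.
Radiated: εσ·A_surf·T⁴ with A_surf = 4πr² = 28.27 m².
T⁴ = 22220/(0.43·5.67×10⁻⁸·28.27) = 3.224×10¹⁰ K⁴.

T ≈ 424 K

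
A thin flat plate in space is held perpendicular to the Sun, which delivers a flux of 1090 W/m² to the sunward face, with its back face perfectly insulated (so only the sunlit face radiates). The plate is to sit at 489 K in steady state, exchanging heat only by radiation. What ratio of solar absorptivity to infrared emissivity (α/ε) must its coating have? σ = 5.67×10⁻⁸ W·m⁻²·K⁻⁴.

Balance: αS·A = εσ·1A·T⁴ ⇒ α/ε = σT⁴/S.
α/ε = 5.67×10⁻⁸·(489)⁴/1090 = 5.67×10⁻⁸·5.718×10¹⁰/1090.

α/ε ≈ 2.97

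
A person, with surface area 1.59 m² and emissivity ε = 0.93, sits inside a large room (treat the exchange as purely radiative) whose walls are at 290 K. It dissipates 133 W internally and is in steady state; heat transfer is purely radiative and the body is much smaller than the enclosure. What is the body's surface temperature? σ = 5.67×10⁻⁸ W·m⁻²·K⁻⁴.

For a small grey body in a large enclosure, net radiated power = εσA(T⁴ − T_w⁴).
Steady state: P = εσA(T⁴ − T_w⁴) with A = 1.59 m².
T⁴ = P/(εσA) + T_w⁴ = 133/(0.93·5.67×10⁻⁸·1.590) + (290)⁴
    = 1.586×10⁹ + 7.073×10⁹ = 8.659×10⁹ K⁴.

T ≈ 305 K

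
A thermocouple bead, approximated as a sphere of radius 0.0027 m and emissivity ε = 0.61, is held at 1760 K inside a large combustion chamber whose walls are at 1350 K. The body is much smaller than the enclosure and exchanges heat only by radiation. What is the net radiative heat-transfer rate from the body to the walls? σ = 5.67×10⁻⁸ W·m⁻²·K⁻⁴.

For a small grey body in a large enclosure: P_net = εσA(T_body⁴ − T_wall⁴).
A = 4πr² = 9.161×10⁻⁵ m²; T_body⁴ − T_wall⁴ = 9.595×10¹² − 3.322×10¹² = 6.274×10¹² K⁴.
|P_net| = 0.61·5.67×10⁻⁸·9.161×10⁻⁵·6.274×10¹².

P_net ≈ 19.9 W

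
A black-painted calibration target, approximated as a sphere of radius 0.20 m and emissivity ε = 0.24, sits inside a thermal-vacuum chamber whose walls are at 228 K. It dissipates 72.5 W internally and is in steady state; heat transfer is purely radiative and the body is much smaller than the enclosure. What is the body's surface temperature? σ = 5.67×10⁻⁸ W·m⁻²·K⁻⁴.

T ≈ 340 K

For a small grey body in a large enclosure, net radiated power = εσA(T⁴ − T_w⁴).
Steady state: P = εσA(T⁴ − T_w⁴) with A = 4πr² = 0.5027 m².
T⁴ = P/(εσA) + T_w⁴ = 72.5/(0.24·5.67×10⁻⁸·0.5027) + (228)⁴
    = 1.060×10¹⁰ + 2.702×10⁹ = 1.330×10¹⁰ K⁴.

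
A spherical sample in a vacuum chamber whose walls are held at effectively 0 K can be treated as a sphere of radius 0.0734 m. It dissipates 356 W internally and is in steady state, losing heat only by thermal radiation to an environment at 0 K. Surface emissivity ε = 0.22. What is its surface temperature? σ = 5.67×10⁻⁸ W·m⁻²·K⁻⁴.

Steady state: internal power = radiated power, P = εσA T⁴.
Radiating area A = 4πr² = 0.06770 m².
T⁴ = P/(εσA) = 356/(0.22·5.67×10⁻⁸·0.06770) = 4.215×10¹¹ K⁴.
T = (4.215×10¹¹)^(1/4).

T ≈ 806 K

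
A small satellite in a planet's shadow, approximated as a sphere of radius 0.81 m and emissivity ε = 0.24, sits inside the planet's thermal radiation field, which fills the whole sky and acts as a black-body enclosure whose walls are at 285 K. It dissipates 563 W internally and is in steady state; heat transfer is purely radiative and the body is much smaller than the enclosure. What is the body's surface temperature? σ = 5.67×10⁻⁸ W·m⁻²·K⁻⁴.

T ≈ 328 K

For a small grey body in a large enclosure, net radiated power = εσA(T⁴ − T_w⁴).
Steady state: P = εσA(T⁴ − T_w⁴) with A = 4πr² = 8.245 m².
T⁴ = P/(εσA) + T_w⁴ = 563/(0.24·5.67×10⁻⁸·8.245) + (285)⁴
    = 5.018×10⁹ + 6.598×10⁹ = 1.162×10¹⁰ K⁴.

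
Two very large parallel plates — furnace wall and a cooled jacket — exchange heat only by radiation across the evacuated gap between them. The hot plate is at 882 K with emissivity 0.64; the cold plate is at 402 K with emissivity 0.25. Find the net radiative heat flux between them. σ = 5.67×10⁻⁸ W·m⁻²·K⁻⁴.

For two infinite grey parallel plates, q = σ(T₁⁴ − T₂⁴)/(1/ε₁ + 1/ε₂ − 1).
T₁⁴ − T₂⁴ = 6.052×10¹¹ − 2.612×10¹⁰ = 5.790×10¹¹ K⁴.
1/ε₁ + 1/ε₂ − 1 = 1.562 + 4.000 − 1 = 4.562.
q = 5.67×10⁻⁸ × 5.790×10¹¹ / 4.562.

q ≈ 7200 W/m²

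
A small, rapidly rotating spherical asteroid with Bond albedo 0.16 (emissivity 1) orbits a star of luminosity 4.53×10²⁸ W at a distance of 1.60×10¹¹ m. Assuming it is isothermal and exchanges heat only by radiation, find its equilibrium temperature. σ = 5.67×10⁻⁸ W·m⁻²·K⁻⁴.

First find the stellar flux at distance d: S = L/(4πd²) = 4.53×10²⁸/(4π·(1.60×10¹¹)²) = 1.408×10⁵ W/m².
For an isothermal sphere, absorbed (1−a)S·πr² = emitted σ·4πr²·T⁴, so T⁴ = (1−a)S/(4σ).
T⁴ = 0.840·1.408×10⁵/(4·5.67×10⁻⁸) = 5.215×10¹¹ K⁴.

T ≈ 850 K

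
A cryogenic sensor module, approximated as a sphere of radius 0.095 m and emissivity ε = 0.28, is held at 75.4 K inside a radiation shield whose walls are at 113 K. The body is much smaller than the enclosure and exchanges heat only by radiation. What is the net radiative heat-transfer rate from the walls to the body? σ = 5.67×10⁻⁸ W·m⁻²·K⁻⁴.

For a small grey body in a large enclosure: P_net = εσA(T_body⁴ − T_wall⁴).
A = 4πr² = 0.1134 m²; T_body⁴ − T_wall⁴ = 3.232×10⁷ − 1.630×10⁸ = -1.307×10⁸ K⁴.
|P_net| = 0.28·5.67×10⁻⁸·0.1134·1.307×10⁸.

P_net ≈ 0.235 W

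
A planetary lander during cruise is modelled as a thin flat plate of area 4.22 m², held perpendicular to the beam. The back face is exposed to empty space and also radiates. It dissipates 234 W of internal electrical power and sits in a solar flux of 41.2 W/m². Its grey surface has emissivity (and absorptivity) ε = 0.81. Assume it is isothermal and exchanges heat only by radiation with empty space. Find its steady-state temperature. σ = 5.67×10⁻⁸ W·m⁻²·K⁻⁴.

At steady state, absorbed solar power + internal power = radiated power.
Absorbed: α·S·A_cross = 0.81·41.2·4.220 = 140.8 W (cross-section A).
Total input = 140.8 + 234 = 374.8 W.
Radiated: εσ·A_surf·T⁴ with A_surf = 2A = 8.440 m².
T⁴ = 374.8/(0.81·5.67×10⁻⁸·8.440) = 9.670×10⁸ K⁴.

T ≈ 176 K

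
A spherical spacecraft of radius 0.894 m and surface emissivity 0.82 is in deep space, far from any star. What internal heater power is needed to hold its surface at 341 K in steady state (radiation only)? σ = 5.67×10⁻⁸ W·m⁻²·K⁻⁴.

P ≈ 6310 W

P = εσ·4πr²·T⁴.
4πr² = 10.04 m²; T⁴ = 1.352×10¹⁰ K⁴.
P = 0.82·5.67×10⁻⁸·10.04·1.352×10¹⁰.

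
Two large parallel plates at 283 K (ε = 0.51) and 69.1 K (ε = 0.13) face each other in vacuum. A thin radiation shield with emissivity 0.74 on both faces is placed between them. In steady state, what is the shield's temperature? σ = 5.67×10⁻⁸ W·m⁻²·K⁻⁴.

In steady state the net flux on the hot side equals that on the cold side.
σ(T₁⁴−T_s⁴)/D₁ = σ(T_s⁴−T₂⁴)/D₂, with D₁ = 1/ε₁+1/ε_s−1 = 2.312, D₂ = 1/ε_s+1/ε₂−1 = 8.044.
Solve for T_s⁴: T_s⁴ = (D₂·T₁⁴ + D₁·T₂⁴)/(D₁+D₂) = 4.987×10⁹ K⁴.

T_s ≈ 266 K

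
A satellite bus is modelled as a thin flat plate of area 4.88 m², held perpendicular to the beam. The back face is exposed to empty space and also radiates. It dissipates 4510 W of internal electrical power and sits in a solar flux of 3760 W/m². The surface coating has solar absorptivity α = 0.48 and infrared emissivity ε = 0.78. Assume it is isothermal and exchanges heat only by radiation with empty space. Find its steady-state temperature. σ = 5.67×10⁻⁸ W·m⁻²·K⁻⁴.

T ≈ 419 K

At steady state, absorbed solar power + internal power = radiated power.
Absorbed: α·S·A_cross = 0.48·3760·4.880 = 8807 W (cross-section A).
Total input = 8807 + 4510 = 13320 W.
Radiated: εσ·A_surf·T⁴ with A_surf = 2A = 9.760 m².
T⁴ = 13320/(0.78·5.67×10⁻⁸·9.760) = 3.085×10¹⁰ K⁴.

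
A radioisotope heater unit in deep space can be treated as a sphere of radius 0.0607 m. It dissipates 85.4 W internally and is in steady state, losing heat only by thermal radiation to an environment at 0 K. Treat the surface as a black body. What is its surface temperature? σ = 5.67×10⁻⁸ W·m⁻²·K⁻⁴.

T ≈ 425 K

Steady state: internal power = radiated power, P = εσA T⁴.
Radiating area A = 4πr² = 0.04630 m².
T⁴ = P/(εσA) = 85.4/(1.0·5.67×10⁻⁸·0.04630) = 3.253×10¹⁰ K⁴.
T = (3.253×10¹⁰)^(1/4).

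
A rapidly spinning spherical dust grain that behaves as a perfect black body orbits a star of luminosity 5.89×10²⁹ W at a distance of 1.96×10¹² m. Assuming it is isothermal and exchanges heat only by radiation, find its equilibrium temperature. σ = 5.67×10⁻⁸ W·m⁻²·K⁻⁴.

T ≈ 482 K

First find the stellar flux at distance d: S = L/(4πd²) = 5.89×10²⁹/(4π·(1.96×10¹²)²) = 12200 W/m².
For an isothermal sphere, absorbed (1−a)S·πr² = emitted σ·4πr²·T⁴, so T⁴ = (1−a)S/(4σ).
T⁴ = 1.00·12200/(4·5.67×10⁻⁸) = 5.380×10¹⁰ K⁴.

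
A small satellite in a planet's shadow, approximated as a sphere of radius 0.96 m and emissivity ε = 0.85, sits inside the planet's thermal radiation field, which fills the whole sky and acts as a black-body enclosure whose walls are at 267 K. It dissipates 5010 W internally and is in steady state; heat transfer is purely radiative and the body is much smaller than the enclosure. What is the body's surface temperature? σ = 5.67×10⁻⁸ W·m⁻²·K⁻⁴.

For a small grey body in a large enclosure, net radiated power = εσA(T⁴ − T_w⁴).
Steady state: P = εσA(T⁴ − T_w⁴) with A = 4πr² = 11.58 m².
T⁴ = P/(εσA) + T_w⁴ = 5010/(0.85·5.67×10⁻⁸·11.58) + (267)⁴
    = 8.976×10⁹ + 5.082×10⁹ = 1.406×10¹⁰ K⁴.

T ≈ 344 K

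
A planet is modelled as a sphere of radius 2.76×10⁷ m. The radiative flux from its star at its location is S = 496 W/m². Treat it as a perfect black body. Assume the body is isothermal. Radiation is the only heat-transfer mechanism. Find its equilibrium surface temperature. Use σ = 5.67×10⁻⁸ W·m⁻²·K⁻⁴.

T ≈ 216 K

At equilibrium, absorbed power = emitted power.
Absorbing cross-section = πr² = 2.393×10¹⁵ m²; emitting surface = 4πr² = 9.573×10¹⁵ m² (ratio 4).
S·A_cross = εσ·A_surf·T⁴  ⇒  T⁴ = S/(4σ).
T⁴ = 1.00·496/(4·5.67×10⁻⁸) = 2.187×10⁹ K⁴.
T = (2.187×10⁹)^(1/4).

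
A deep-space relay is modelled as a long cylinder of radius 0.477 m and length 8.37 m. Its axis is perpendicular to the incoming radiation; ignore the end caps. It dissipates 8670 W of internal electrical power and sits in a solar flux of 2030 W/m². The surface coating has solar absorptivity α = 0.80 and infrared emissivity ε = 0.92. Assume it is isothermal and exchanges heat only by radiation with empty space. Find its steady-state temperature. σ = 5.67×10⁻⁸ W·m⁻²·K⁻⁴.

At steady state, absorbed solar power + internal power = radiated power.
Absorbed: α·S·A_cross = 0.80·2030·7.985 = 12970 W (cross-section 2rL).
Total input = 12970 + 8670 = 21640 W.
Radiated: εσ·A_surf·T⁴ with A_surf = 2πrL = 25.09 m².
T⁴ = 21640/(0.92·5.67×10⁻⁸·25.09) = 1.654×10¹⁰ K⁴.

T ≈ 359 K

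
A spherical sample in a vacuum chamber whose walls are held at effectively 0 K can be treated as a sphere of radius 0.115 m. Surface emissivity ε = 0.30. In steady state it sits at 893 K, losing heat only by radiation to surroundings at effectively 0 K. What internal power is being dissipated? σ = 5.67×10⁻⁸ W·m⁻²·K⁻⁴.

P ≈ 1800 W

Steady state: P = εσA T⁴.
A = 4πr² = 0.1662 m²; T⁴ = (893)⁴ = 6.359×10¹¹ K⁴.
P = 0.30 × 5.67×10⁻⁸ × 0.1662 × 6.359×10¹¹.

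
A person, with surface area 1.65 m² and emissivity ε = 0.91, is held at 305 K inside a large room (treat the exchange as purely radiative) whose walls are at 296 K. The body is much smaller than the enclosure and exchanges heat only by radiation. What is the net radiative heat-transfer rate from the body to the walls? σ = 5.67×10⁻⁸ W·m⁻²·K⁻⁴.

For a small grey body in a large enclosure: P_net = εσA(T_body⁴ − T_wall⁴).
A = 1.65 m²; T_body⁴ − T_wall⁴ = 8.654×10⁹ − 7.677×10⁹ = 9.771×10⁸ K⁴.
|P_net| = 0.91·5.67×10⁻⁸·1.650·9.771×10⁸.

P_net ≈ 83.2 W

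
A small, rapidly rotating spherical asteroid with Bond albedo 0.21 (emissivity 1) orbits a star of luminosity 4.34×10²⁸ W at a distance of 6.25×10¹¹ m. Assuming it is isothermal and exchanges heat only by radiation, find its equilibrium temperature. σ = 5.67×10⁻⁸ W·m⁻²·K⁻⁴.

T ≈ 419 K

First find the stellar flux at distance d: S = L/(4πd²) = 4.34×10²⁸/(4π·(6.25×10¹¹)²) = 8841 W/m².
For an isothermal sphere, absorbed (1−a)S·πr² = emitted σ·4πr²·T⁴, so T⁴ = (1−a)S/(4σ).
T⁴ = 0.790·8841/(4·5.67×10⁻⁸) = 3.080×10¹⁰ K⁴.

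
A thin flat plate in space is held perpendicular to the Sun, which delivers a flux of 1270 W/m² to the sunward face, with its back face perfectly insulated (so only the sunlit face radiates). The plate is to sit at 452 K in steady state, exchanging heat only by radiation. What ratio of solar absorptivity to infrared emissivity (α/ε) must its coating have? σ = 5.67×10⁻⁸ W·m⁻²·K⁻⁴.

α/ε ≈ 1.86

Balance: αS·A = εσ·1A·T⁴ ⇒ α/ε = σT⁴/S.
α/ε = 5.67×10⁻⁸·(452)⁴/1270 = 5.67×10⁻⁸·4.174×10¹⁰/1270.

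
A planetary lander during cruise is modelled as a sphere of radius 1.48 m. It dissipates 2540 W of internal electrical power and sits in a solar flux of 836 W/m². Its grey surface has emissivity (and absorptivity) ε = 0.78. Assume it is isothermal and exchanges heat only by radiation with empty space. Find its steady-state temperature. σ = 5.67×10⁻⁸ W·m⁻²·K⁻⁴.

At steady state, absorbed solar power + internal power = radiated power.
Absorbed: α·S·A_cross = 0.78·836·6.881 = 4487 W (cross-section πr²).
Total input = 4487 + 2540 = 7027 W.
Radiated: εσ·A_surf·T⁴ with A_surf = 4πr² = 27.53 m².
T⁴ = 7027/(0.78·5.67×10⁻⁸·27.53) = 5.773×10⁹ K⁴.

T ≈ 276 K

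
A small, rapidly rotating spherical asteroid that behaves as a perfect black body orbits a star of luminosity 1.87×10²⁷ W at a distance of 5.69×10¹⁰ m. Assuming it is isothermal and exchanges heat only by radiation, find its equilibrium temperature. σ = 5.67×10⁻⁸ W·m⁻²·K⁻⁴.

First find the stellar flux at distance d: S = L/(4πd²) = 1.87×10²⁷/(4π·(5.69×10¹⁰)²) = 45960 W/m².
For an isothermal sphere, absorbed (1−a)S·πr² = emitted σ·4πr²·T⁴, so T⁴ = (1−a)S/(4σ).
T⁴ = 1.00·45960/(4·5.67×10⁻⁸) = 2.027×10¹¹ K⁴.

T ≈ 671 K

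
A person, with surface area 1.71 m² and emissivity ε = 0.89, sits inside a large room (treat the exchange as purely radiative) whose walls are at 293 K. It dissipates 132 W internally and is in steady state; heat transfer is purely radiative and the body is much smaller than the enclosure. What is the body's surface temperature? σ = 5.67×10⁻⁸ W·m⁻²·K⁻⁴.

For a small grey body in a large enclosure, net radiated power = εσA(T⁴ − T_w⁴).
Steady state: P = εσA(T⁴ − T_w⁴) with A = 1.71 m².
T⁴ = P/(εσA) + T_w⁴ = 132/(0.89·5.67×10⁻⁸·1.710) + (293)⁴
    = 1.530×10⁹ + 7.370×10⁹ = 8.900×10⁹ K⁴.

T ≈ 307 K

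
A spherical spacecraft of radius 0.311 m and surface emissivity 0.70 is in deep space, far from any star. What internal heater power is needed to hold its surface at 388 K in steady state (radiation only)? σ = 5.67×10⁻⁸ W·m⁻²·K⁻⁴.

P ≈ 1090 W

P = εσ·4πr²·T⁴.
4πr² = 1.215 m²; T⁴ = 2.266×10¹⁰ K⁴.
P = 0.70·5.67×10⁻⁸·1.215·2.266×10¹⁰.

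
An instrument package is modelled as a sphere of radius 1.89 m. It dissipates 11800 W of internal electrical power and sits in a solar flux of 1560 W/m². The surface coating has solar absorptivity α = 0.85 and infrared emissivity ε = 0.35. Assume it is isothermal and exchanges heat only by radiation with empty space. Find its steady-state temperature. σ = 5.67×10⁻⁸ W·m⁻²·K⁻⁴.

At steady state, absorbed solar power + internal power = radiated power.
Absorbed: α·S·A_cross = 0.85·1560·11.22 = 14880 W (cross-section πr²).
Total input = 14880 + 11800 = 26680 W.
Radiated: εσ·A_surf·T⁴ with A_surf = 4πr² = 44.89 m².
T⁴ = 26680/(0.35·5.67×10⁻⁸·44.89) = 2.995×10¹⁰ K⁴.

T ≈ 416 K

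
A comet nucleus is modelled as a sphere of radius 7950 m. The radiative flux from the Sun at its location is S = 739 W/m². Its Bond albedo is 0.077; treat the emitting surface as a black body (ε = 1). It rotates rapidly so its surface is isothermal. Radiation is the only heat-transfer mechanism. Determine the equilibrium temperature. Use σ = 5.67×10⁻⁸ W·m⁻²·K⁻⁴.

T ≈ 234 K

At equilibrium, absorbed power = emitted power.
Absorbing cross-section = πr² = 1.986×10⁸ m²; emitting surface = 4πr² = 7.942×10⁸ m² (ratio 4).
(1−a)S·A_cross = εσ·A_surf·T⁴  ⇒  T⁴ = (1−a)S/(4σ).
T⁴ = 0.923·739/(4·5.67×10⁻⁸) = 3.007×10⁹ K⁴.
T = (3.007×10⁹)^(1/4).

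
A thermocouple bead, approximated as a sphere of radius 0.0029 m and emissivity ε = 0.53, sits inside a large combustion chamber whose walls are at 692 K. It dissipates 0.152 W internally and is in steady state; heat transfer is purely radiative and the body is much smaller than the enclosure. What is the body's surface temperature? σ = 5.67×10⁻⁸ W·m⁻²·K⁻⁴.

T ≈ 726 K

For a small grey body in a large enclosure, net radiated power = εσA(T⁴ − T_w⁴).
Steady state: P = εσA(T⁴ − T_w⁴) with A = 4πr² = 1.057×10⁻⁴ m².
T⁴ = P/(εσA) + T_w⁴ = 0.152/(0.53·5.67×10⁻⁸·1.057×10⁻⁴) + (692)⁴
    = 4.786×10¹⁰ + 2.293×10¹¹ = 2.772×10¹¹ K⁴.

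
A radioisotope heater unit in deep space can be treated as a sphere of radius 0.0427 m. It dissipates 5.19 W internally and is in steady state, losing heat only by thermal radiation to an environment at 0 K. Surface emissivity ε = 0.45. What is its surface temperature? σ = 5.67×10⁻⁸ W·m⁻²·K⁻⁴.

T ≈ 307 K

Steady state: internal power = radiated power, P = εσA T⁴.
Radiating area A = 4πr² = 0.02291 m².
T⁴ = P/(εσA) = 5.19/(0.45·5.67×10⁻⁸·0.02291) = 8.878×10⁹ K⁴.
T = (8.878×10⁹)^(1/4).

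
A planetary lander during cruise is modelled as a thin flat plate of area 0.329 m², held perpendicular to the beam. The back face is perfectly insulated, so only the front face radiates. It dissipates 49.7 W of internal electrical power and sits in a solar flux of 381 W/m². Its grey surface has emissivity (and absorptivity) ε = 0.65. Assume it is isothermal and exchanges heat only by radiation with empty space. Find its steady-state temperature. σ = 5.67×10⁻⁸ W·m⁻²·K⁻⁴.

T ≈ 323 K

At steady state, absorbed solar power + internal power = radiated power.
Absorbed: α·S·A_cross = 0.65·381·0.3290 = 81.48 W (cross-section A).
Total input = 81.48 + 49.7 = 131.2 W.
Radiated: εσ·A_surf·T⁴ with A_surf = A = 0.3290 m².
T⁴ = 131.2/(0.65·5.67×10⁻⁸·0.3290) = 1.082×10¹⁰ K⁴.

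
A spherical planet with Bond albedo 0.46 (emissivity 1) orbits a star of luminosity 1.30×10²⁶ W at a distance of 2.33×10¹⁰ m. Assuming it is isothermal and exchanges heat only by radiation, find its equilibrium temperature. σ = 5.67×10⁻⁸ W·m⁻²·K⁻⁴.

First find the stellar flux at distance d: S = L/(4πd²) = 1.30×10²⁶/(4π·(2.33×10¹⁰)²) = 19060 W/m².
For an isothermal sphere, absorbed (1−a)S·πr² = emitted σ·4πr²·T⁴, so T⁴ = (1−a)S/(4σ).
T⁴ = 0.540·19060/(4·5.67×10⁻⁸) = 4.537×10¹⁰ K⁴.

T ≈ 462 K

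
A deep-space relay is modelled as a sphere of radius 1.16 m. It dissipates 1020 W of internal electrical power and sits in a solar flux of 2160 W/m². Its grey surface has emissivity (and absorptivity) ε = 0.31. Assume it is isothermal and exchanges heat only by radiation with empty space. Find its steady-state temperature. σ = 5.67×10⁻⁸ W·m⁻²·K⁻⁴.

T ≈ 337 K

At steady state, absorbed solar power + internal power = radiated power.
Absorbed: α·S·A_cross = 0.31·2160·4.227 = 2831 W (cross-section πr²).
Total input = 2831 + 1020 = 3851 W.
Radiated: εσ·A_surf·T⁴ with A_surf = 4πr² = 16.91 m².
T⁴ = 3851/(0.31·5.67×10⁻⁸·16.91) = 1.296×10¹⁰ K⁴.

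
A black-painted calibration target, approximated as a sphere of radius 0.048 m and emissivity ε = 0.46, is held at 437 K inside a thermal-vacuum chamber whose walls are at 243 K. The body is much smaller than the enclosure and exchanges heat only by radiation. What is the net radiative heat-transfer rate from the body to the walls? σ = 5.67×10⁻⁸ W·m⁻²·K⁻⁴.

For a small grey body in a large enclosure: P_net = εσA(T_body⁴ − T_wall⁴).
A = 4πr² = 0.02895 m²; T_body⁴ − T_wall⁴ = 3.647×10¹⁰ − 3.487×10⁹ = 3.298×10¹⁰ K⁴.
|P_net| = 0.46·5.67×10⁻⁸·0.02895·3.298×10¹⁰.

P_net ≈ 24.9 W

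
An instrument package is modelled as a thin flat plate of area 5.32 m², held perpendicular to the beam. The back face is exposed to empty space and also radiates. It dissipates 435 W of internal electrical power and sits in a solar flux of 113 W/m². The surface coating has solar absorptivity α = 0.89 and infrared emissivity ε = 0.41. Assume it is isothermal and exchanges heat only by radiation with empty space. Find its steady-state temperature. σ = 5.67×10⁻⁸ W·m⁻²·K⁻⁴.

At steady state, absorbed solar power + internal power = radiated power.
Absorbed: α·S·A_cross = 0.89·113·5.320 = 535.0 W (cross-section A).
Total input = 535.0 + 435 = 970.0 W.
Radiated: εσ·A_surf·T⁴ with A_surf = 2A = 10.64 m².
T⁴ = 970.0/(0.41·5.67×10⁻⁸·10.64) = 3.922×10⁹ K⁴.

T ≈ 250 K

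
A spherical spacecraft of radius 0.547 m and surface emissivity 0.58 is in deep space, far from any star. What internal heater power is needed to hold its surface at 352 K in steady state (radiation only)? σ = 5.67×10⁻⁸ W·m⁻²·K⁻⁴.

P ≈ 1900 W

P = εσ·4πr²·T⁴.
4πr² = 3.760 m²; T⁴ = 1.535×10¹⁰ K⁴.
P = 0.58·5.67×10⁻⁸·3.760·1.535×10¹⁰.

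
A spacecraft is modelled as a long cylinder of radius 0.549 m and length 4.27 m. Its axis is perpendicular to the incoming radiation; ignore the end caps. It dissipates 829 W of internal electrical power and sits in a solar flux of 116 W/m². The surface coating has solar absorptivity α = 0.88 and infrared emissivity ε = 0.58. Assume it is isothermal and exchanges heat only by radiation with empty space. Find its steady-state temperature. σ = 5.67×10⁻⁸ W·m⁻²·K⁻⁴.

At steady state, absorbed solar power + internal power = radiated power.
Absorbed: α·S·A_cross = 0.88·116·4.688 = 478.6 W (cross-section 2rL).
Total input = 478.6 + 829 = 1308 W.
Radiated: εσ·A_surf·T⁴ with A_surf = 2πrL = 14.73 m².
T⁴ = 1308/(0.58·5.67×10⁻⁸·14.73) = 2.699×10⁹ K⁴.

T ≈ 228 K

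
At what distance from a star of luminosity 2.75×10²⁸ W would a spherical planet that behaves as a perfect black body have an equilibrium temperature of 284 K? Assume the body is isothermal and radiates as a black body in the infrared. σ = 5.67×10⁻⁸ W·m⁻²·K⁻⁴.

For an isothermal black-emitting sphere, (1−a)S·πr² = σ·4πr²·T⁴ ⇒ S = 4σT⁴/(1−a).
S = 4·5.67×10⁻⁸·(284)⁴/1.00 = 1475 W/m².
Flux falls as S = L/(4πd²), so d = √(L/(4πS)) = √(2.75×10²⁸/(4π·1475)).

d ≈ 1.22×10¹² m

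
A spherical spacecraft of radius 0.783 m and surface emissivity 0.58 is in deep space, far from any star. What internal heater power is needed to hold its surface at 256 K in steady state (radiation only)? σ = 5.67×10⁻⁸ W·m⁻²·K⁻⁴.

P = εσ·4πr²·T⁴.
4πr² = 7.704 m²; T⁴ = 4.295×10⁹ K⁴.
P = 0.58·5.67×10⁻⁸·7.704·4.295×10⁹.

P ≈ 1090 W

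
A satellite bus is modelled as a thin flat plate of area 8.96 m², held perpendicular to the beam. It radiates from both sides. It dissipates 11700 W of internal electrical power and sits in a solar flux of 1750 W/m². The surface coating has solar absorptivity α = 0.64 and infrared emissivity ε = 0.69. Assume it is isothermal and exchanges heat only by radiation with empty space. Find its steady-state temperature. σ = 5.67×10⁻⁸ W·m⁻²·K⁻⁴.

T ≈ 420 K

At steady state, absorbed solar power + internal power = radiated power.
Absorbed: α·S·A_cross = 0.64·1750·8.960 = 10040 W (cross-section A).
Total input = 10040 + 11700 = 21740 W.
Radiated: εσ·A_surf·T⁴ with A_surf = 2A = 17.92 m².
T⁴ = 21740/(0.69·5.67×10⁻⁸·17.92) = 3.100×10¹⁰ K⁴.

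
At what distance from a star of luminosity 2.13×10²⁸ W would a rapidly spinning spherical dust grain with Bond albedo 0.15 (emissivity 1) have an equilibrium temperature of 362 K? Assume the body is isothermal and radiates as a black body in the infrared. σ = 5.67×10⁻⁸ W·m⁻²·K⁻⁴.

d ≈ 6.08×10¹¹ m

For an isothermal black-emitting sphere, (1−a)S·πr² = σ·4πr²·T⁴ ⇒ S = 4σT⁴/(1−a).
S = 4·5.67×10⁻⁸·(362)⁴/0.850 = 4582 W/m².
Flux falls as S = L/(4πd²), so d = √(L/(4πS)) = √(2.13×10²⁸/(4π·4582)).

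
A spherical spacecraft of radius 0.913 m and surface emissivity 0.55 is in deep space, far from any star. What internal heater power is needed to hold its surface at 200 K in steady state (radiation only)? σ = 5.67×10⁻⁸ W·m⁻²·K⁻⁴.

P ≈ 523 W

P = εσ·4πr²·T⁴.
4πr² = 10.47 m²; T⁴ = 1.600×10⁹ K⁴.
P = 0.55·5.67×10⁻⁸·10.47·1.600×10⁹.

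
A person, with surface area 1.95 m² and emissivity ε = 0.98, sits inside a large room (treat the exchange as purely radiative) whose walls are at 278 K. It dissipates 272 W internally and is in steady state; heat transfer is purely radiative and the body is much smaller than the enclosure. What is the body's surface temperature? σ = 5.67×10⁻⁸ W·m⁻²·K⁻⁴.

T ≈ 303 K

For a small grey body in a large enclosure, net radiated power = εσA(T⁴ − T_w⁴).
Steady state: P = εσA(T⁴ − T_w⁴) with A = 1.95 m².
T⁴ = P/(εσA) + T_w⁴ = 272/(0.98·5.67×10⁻⁸·1.950) + (278)⁴
    = 2.510×10⁹ + 5.973×10⁹ = 8.483×10⁹ K⁴.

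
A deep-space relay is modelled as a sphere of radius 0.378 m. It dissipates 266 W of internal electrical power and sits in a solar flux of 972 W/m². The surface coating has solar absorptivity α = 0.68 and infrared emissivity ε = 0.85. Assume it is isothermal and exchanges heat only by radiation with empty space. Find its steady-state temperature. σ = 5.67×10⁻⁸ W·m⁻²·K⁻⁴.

T ≈ 284 K

At steady state, absorbed solar power + internal power = radiated power.
Absorbed: α·S·A_cross = 0.68·972·0.4489 = 296.7 W (cross-section πr²).
Total input = 296.7 + 266 = 562.7 W.
Radiated: εσ·A_surf·T⁴ with A_surf = 4πr² = 1.796 m².
T⁴ = 562.7/(0.85·5.67×10⁻⁸·1.796) = 6.502×10⁹ K⁴.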